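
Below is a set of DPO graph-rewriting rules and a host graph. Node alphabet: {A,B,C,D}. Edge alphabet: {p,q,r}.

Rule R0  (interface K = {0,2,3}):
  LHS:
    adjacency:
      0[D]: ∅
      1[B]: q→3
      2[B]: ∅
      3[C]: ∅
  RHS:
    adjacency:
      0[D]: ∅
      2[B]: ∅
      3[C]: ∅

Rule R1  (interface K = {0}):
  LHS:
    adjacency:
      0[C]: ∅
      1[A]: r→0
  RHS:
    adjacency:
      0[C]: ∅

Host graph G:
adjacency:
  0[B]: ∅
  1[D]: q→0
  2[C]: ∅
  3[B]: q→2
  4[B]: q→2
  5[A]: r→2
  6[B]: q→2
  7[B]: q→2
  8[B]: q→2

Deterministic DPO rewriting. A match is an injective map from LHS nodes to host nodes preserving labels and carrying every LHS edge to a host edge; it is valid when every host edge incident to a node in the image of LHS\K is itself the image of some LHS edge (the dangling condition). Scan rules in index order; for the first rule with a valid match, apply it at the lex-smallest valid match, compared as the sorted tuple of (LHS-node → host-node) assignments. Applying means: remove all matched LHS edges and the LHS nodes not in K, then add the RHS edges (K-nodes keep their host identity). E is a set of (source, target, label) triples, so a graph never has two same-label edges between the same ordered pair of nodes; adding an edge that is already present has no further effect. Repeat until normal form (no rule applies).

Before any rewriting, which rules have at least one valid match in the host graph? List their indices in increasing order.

Answer: [R0,R1]

Steps:
R0: 25 valid matches — {0↦1, 1↦3, 2↦0, 3↦2}, {0↦1, 1↦3, 2↦4, 3↦2}, {0↦1, 1↦3, 2↦6, 3↦2} (+22 more)
R1: 1 valid match — {0↦2, 1↦5}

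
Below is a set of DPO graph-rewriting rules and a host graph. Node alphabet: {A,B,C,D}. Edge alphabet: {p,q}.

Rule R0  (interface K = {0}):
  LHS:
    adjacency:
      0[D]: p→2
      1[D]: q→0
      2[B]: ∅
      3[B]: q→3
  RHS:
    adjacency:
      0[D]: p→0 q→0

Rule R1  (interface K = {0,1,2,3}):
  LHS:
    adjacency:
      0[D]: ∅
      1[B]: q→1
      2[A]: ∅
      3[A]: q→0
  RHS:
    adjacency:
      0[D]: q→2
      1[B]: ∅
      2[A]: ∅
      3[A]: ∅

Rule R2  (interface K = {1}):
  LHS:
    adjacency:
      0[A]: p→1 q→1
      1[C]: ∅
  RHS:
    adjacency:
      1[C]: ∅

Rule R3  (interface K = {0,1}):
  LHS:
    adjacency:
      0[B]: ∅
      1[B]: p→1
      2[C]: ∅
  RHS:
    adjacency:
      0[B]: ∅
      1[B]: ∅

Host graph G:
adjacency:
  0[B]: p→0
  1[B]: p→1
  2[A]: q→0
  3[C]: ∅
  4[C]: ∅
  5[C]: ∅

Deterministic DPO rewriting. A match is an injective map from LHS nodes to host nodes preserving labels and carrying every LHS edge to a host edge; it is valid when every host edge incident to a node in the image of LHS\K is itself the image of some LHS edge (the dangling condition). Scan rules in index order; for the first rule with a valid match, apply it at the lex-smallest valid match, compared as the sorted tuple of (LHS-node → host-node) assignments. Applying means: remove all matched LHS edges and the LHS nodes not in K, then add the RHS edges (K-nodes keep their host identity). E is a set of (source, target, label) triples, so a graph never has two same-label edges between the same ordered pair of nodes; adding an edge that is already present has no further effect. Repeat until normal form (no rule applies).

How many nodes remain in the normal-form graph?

start.  V:6 E:3  edges: 0-p->0 1-p->1 2-q->0
1. fire R3 via {0↦0, 1↦1, 2↦3}  →  V:5 E:2  edges: 0-p->0 2-q->0
2. fire R3 via {0↦1, 1↦0, 2↦4}  →  V:4 E:1  edges: 2-q->0
halt: no rule applies after step 2
NF nodes: {0:B, 1:B, 2:A, 5:C}

Answer: 4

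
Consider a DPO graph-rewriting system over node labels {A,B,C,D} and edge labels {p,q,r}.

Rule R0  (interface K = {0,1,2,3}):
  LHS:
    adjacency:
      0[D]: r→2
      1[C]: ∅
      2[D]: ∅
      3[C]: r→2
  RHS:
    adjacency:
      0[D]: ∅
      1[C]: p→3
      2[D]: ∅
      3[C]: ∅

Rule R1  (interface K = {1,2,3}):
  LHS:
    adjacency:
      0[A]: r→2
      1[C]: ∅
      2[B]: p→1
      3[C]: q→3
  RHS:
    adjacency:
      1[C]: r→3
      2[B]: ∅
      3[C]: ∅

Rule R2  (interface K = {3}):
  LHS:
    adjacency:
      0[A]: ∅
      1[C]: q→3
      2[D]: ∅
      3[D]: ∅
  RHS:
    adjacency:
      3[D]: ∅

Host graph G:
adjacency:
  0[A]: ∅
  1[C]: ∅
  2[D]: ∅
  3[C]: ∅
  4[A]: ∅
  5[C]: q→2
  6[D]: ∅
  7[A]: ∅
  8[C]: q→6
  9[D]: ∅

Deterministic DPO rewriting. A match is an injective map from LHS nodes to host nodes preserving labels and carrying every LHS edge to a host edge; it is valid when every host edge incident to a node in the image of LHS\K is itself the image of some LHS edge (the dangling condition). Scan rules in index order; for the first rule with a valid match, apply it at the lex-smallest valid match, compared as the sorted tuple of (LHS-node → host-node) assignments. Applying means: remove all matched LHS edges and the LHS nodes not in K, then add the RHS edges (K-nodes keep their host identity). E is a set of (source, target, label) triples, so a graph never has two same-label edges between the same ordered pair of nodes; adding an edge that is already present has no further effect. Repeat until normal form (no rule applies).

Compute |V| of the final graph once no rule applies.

Answer: 4

Rewrite trace:
start.  V:10 E:2  edges: 5-q->2 8-q->6
1. fire R2 via {0↦0, 1↦5, 2↦9, 3↦2}  →  V:7 E:1  edges: 8-q->6
2. fire R2 via {0↦4, 1↦8, 2↦2, 3↦6}  →  V:4 E:0  edges: ∅
normal form: no rule applies after step 2
NF nodes: {1:C, 3:C, 6:D, 7:A}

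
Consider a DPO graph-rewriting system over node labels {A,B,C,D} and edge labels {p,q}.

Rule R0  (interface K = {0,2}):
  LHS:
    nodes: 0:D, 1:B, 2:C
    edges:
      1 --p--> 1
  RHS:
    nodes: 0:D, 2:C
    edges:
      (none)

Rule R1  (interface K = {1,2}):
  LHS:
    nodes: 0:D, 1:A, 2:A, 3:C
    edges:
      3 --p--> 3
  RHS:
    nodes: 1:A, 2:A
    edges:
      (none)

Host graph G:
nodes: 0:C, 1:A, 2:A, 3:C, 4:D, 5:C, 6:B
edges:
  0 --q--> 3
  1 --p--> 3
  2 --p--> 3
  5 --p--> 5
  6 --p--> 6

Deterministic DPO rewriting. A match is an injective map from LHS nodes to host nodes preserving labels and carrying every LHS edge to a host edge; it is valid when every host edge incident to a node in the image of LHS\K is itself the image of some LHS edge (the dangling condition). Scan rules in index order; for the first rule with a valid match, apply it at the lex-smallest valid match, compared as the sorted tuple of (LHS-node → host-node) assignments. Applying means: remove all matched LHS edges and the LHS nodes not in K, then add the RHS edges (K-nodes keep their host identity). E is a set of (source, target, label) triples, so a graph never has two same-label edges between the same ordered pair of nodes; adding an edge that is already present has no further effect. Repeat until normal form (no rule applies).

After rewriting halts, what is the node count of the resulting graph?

Answer: 4

Steps:
start.  V:7 E:5  edges: 0-q->3 1-p->3 2-p->3 5-p->5 6-p->6
1. fire R0 via {0↦4, 1↦6, 2↦0}  →  V:6 E:4  edges: 0-q->3 1-p->3 2-p->3 5-p->5
2. fire R1 via {0↦4, 1↦1, 2↦2, 3↦5}  →  V:4 E:3  edges: 0-q->3 1-p->3 2-p->3
final graph: no rule applies after step 2
NF nodes: {0:C, 1:A, 2:A, 3:C}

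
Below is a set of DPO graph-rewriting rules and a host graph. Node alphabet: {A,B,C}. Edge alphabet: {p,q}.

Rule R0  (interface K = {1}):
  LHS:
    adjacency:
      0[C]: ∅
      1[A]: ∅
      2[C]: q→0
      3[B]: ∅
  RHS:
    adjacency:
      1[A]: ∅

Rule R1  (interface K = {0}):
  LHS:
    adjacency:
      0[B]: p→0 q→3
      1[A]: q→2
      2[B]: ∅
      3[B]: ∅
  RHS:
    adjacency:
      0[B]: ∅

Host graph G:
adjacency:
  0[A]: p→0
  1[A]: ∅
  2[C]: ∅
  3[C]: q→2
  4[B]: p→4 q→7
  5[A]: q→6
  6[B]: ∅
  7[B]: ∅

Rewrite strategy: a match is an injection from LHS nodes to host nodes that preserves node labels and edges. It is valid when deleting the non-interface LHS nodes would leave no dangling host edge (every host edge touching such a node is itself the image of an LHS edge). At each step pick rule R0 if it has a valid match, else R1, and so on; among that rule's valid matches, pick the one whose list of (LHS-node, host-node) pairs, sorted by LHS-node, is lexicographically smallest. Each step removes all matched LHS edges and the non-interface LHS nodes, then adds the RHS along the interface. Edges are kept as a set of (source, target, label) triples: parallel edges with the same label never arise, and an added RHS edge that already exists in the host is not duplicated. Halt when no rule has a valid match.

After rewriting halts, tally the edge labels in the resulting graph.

start.  V:8 E:5  edges: 0-p->0 3-q->2 4-p->4 4-q->7 5-q->6
1. fire R1 via {0↦4, 1↦5, 2↦6, 3↦7}  →  V:5 E:2  edges: 0-p->0 3-q->2
2. fire R0 via {0↦2, 1↦0, 2↦3, 3↦4}  →  V:2 E:1  edges: 0-p->0
halt: no rule applies after step 2
NF edges: [(0, 0, 'p')]

Answer: p:1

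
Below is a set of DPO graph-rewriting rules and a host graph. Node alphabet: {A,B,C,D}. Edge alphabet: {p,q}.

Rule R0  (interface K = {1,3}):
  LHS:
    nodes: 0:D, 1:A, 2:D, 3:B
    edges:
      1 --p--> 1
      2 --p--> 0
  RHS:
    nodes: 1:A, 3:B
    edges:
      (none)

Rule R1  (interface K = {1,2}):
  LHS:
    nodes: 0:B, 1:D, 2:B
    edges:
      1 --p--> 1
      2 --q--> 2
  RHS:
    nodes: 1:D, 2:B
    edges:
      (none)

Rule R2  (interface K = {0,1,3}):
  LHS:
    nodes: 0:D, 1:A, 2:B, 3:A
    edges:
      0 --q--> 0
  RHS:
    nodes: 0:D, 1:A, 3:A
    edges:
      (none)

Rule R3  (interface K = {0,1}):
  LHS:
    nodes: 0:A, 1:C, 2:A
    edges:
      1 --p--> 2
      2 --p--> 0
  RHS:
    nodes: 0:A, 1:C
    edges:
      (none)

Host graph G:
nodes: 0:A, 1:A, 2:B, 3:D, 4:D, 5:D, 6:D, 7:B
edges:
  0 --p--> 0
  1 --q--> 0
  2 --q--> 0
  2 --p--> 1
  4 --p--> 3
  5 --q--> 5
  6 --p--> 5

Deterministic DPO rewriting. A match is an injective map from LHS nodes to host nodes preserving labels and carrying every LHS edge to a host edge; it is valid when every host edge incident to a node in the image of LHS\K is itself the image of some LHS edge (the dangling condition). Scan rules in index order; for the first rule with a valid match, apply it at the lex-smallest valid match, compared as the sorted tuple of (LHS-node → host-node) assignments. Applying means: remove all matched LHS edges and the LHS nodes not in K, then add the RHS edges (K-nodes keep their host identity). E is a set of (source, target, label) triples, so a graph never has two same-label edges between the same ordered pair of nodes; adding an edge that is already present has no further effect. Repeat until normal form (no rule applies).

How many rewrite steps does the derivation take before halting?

[0] host  ⇒  8 nodes, 7 edges  {0-p->0 1-q->0 2-q->0 2-p->1 4-p->3 5-q->5 6-p->5}
[1] R0 @ {0↦3, 1↦0, 2↦4, 3↦2}  ⇒  6 nodes, 5 edges  {1-q->0 2-q->0 2-p->1 5-q->5 6-p->5}
[2] R2 @ {0↦5, 1↦0, 2↦7, 3↦1}  ⇒  5 nodes, 4 edges  {1-q->0 2-q->0 2-p->1 6-p->5}
halt: no rule applies after step 2

Answer: 2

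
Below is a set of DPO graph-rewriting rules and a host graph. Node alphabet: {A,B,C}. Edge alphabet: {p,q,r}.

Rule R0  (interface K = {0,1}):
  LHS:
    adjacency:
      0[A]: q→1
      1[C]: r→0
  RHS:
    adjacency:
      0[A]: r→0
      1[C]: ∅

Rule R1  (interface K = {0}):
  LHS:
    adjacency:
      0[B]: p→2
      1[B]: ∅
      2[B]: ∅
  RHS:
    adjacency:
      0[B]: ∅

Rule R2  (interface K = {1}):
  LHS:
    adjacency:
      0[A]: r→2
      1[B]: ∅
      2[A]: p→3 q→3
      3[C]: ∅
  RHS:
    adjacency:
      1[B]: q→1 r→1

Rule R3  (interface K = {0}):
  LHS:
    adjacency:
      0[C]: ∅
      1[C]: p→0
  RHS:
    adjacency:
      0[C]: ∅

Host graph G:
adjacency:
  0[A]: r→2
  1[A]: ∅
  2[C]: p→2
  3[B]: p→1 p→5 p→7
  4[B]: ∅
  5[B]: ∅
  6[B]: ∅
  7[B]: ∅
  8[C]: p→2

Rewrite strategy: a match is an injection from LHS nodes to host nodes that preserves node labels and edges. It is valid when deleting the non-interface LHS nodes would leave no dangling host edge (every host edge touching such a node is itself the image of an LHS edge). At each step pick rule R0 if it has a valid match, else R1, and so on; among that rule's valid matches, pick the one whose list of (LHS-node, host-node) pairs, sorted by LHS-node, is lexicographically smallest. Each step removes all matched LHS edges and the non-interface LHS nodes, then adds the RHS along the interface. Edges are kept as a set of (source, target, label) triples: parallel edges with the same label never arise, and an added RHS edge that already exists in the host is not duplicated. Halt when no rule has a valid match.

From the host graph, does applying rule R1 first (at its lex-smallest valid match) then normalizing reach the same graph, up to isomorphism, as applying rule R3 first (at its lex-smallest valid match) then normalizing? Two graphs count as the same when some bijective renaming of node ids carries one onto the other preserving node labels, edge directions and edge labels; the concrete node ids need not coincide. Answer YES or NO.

branch R1-first: apply at {0↦3, 1↦4, 2↦5} → |E|=5, then 2 more step(s) → NF |V|=4 |E|=3 V={0:A, 1:A, 2:C, 3:B} E=0-r->2 2-p->2 3-p->1
branch R3-first: apply at {0↦2, 1↦8} → |E|=5, then 2 more step(s) → NF |V|=4 |E|=3 V={0:A, 1:A, 2:C, 3:B} E=0-r->2 2-p->2 3-p->1
graphs isomorphic (equal up to label-preserving node renaming)

Answer: YES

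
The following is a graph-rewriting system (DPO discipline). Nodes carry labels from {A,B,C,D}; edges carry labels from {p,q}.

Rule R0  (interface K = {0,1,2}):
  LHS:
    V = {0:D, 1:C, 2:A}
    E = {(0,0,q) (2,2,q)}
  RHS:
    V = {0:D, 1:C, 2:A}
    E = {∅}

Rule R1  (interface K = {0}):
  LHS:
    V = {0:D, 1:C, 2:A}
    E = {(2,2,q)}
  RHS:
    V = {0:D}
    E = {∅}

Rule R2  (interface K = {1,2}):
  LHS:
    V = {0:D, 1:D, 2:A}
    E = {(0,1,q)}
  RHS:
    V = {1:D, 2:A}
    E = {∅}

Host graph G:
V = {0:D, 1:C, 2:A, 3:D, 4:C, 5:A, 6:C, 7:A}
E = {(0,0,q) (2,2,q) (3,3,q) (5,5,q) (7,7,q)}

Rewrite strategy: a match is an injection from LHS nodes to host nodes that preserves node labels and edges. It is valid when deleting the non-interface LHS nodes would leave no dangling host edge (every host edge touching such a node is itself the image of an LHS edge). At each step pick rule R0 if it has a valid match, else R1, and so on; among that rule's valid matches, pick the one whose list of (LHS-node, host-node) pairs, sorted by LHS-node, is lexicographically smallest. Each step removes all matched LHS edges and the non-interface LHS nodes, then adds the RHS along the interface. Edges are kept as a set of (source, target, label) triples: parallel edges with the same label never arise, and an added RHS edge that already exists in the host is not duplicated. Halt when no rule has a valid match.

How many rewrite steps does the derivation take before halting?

[0] host  ⇒  8 nodes, 5 edges  {0-q->0 2-q->2 3-q->3 5-q->5 7-q->7}
[1] R0 @ {0↦0, 1↦1, 2↦2}  ⇒  8 nodes, 3 edges  {3-q->3 5-q->5 7-q->7}
[2] R0 @ {0↦3, 1↦1, 2↦5}  ⇒  8 nodes, 1 edges  {7-q->7}
[3] R1 @ {0↦0, 1↦1, 2↦7}  ⇒  6 nodes, 0 edges  {∅}
normal form: no rule applies after step 3

Answer: 3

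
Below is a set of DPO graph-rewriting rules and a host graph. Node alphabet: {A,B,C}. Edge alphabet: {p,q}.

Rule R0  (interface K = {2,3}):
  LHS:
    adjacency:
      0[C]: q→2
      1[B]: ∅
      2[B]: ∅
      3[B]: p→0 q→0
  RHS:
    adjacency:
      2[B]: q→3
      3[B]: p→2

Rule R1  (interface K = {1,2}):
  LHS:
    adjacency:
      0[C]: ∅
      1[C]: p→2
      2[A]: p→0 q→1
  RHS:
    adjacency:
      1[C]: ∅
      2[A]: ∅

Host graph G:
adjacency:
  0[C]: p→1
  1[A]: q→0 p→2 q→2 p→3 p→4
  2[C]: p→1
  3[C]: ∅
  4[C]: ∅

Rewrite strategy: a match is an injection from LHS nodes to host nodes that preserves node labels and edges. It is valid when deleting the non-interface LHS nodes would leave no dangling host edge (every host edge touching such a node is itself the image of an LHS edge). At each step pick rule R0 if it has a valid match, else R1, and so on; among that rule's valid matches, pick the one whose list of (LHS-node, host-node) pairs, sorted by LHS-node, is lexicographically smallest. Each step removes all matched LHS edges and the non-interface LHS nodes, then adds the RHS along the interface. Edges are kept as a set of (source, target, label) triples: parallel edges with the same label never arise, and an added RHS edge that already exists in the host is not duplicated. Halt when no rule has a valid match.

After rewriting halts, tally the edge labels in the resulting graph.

start.  V:5 E:7  edges: 0-p->1 1-q->0 1-p->2 1-q->2 1-p->3 1-p->4 2-p->1
1. fire R1 via {0↦3, 1↦0, 2↦1}  →  V:4 E:4  edges: 1-p->2 1-q->2 1-p->4 2-p->1
2. fire R1 via {0↦4, 1↦2, 2↦1}  →  V:3 E:1  edges: 1-p->2
halt: no rule applies after step 2
NF edges: [(1, 2, 'p')]

Answer: p:1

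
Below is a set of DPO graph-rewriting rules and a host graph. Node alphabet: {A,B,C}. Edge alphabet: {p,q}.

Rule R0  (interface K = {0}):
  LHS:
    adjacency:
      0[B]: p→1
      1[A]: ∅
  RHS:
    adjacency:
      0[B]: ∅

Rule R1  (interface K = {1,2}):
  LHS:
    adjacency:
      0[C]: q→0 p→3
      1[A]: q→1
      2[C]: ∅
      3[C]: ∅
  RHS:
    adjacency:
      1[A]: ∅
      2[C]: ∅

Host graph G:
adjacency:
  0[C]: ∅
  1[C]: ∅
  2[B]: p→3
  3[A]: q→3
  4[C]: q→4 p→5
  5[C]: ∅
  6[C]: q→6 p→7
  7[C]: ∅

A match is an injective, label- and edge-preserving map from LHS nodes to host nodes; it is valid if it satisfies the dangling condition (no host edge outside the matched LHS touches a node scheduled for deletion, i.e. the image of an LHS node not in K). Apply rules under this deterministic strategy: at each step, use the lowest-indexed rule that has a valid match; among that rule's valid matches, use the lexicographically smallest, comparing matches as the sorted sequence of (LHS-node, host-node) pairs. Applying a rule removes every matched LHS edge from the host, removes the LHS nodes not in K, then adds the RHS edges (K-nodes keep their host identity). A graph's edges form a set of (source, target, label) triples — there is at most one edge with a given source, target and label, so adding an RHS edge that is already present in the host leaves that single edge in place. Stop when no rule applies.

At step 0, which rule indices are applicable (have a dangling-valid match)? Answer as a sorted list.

R0: no valid match — 1 raw match, all fail dangling condition
R1: 8 valid matches — {0↦4, 1↦3, 2↦0, 3↦5}, {0↦4, 1↦3, 2↦1, 3↦5}, {0↦4, 1↦3, 2↦6, 3↦5} (+5 more)

Answer: [R1]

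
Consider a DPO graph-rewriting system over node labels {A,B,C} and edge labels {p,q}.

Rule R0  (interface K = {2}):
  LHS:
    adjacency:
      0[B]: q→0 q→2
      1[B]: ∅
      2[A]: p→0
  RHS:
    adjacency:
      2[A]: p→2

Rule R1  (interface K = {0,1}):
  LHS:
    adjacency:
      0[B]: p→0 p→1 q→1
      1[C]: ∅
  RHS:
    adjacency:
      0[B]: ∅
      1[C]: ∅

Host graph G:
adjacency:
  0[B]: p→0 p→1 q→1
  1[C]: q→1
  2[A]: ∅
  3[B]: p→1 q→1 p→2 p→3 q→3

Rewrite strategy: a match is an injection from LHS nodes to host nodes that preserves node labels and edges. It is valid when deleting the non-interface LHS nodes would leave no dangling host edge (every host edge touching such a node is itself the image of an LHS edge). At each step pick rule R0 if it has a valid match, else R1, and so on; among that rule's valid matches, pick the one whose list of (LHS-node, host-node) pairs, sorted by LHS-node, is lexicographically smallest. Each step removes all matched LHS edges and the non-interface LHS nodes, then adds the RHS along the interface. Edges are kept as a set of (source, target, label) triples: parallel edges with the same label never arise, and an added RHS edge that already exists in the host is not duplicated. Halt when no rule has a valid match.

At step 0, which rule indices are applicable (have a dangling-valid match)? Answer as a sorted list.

Answer: [R1]

Derivation:
R0: no valid match — LHS pattern not found
R1: 2 valid matches — {0↦0, 1↦1}, {0↦3, 1↦1}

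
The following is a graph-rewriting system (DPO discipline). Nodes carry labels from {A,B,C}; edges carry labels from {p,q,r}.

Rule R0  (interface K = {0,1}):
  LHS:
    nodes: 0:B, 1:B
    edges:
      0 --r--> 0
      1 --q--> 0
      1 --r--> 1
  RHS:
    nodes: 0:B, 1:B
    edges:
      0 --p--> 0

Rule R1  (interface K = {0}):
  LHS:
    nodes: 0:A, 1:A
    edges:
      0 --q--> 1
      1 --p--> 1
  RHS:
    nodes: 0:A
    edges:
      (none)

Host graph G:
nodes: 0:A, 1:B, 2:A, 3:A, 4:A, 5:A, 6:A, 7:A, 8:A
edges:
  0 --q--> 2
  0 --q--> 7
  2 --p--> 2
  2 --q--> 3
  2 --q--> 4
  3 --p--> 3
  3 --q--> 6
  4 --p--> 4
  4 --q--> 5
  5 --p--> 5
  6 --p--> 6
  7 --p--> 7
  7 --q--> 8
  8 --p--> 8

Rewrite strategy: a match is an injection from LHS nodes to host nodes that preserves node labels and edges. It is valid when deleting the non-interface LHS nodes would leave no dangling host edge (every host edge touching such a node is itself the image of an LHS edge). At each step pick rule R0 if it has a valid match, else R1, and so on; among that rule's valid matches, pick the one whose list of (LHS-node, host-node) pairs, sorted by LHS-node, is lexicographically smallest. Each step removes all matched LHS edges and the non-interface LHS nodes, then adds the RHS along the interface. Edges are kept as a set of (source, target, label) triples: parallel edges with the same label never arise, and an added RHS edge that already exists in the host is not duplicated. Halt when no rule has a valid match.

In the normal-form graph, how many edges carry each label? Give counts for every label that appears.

Answer: (no edges)

Derivation:
[0] host  ⇒  9 nodes, 14 edges  {0-q->2 0-q->7 2-p->2 2-q->3 2-q->4 3-p->3 3-q->6 4-p->4 4-q->5 5-p->5 6-p->6 7-p->7 7-q->8 8-p->8}
[1] R1 @ {0↦3, 1↦6}  ⇒  8 nodes, 12 edges  {0-q->2 0-q->7 2-p->2 2-q->3 2-q->4 3-p->3 4-p->4 4-q->5 5-p->5 7-p->7 7-q->8 8-p->8}
[2] R1 @ {0↦2, 1↦3}  ⇒  7 nodes, 10 edges  {0-q->2 0-q->7 2-p->2 2-q->4 4-p->4 4-q->5 5-p->5 7-p->7 7-q->8 8-p->8}
[3] R1 @ {0↦4, 1↦5}  ⇒  6 nodes, 8 edges  {0-q->2 0-q->7 2-p->2 2-q->4 4-p->4 7-p->7 7-q->8 8-p->8}
[4] R1 @ {0↦2, 1↦4}  ⇒  5 nodes, 6 edges  {0-q->2 0-q->7 2-p->2 7-p->7 7-q->8 8-p->8}
[5] R1 @ {0↦0, 1↦2}  ⇒  4 nodes, 4 edges  {0-q->7 7-p->7 7-q->8 8-p->8}
[6] R1 @ {0↦7, 1↦8}  ⇒  3 nodes, 2 edges  {0-q->7 7-p->7}
[7] R1 @ {0↦0, 1↦7}  ⇒  2 nodes, 0 edges  {∅}
normal form: no rule applies after step 7
NF edges: []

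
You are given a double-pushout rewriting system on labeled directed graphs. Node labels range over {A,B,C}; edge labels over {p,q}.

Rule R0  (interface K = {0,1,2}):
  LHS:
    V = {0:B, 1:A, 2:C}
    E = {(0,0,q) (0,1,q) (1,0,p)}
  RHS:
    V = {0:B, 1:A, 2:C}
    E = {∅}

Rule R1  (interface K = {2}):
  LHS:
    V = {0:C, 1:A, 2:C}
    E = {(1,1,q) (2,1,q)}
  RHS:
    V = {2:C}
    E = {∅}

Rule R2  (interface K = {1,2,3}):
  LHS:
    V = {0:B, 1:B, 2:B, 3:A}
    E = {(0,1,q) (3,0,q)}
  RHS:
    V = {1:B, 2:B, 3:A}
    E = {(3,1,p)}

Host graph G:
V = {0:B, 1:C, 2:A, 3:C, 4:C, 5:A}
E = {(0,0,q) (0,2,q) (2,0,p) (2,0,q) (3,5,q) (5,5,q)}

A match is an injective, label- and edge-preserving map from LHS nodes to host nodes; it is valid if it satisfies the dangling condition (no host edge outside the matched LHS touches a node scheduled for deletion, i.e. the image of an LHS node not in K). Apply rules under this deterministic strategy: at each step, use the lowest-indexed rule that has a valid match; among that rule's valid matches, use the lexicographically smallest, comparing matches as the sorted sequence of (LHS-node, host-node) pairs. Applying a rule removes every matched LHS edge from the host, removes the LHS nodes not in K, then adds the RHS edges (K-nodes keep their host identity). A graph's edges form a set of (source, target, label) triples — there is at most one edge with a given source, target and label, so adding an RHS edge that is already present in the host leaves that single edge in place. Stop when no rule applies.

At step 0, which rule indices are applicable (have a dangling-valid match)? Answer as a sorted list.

Answer: [R0,R1]

Derivation:
R0: 3 valid matches — {0↦0, 1↦2, 2↦1}, {0↦0, 1↦2, 2↦3}, {0↦0, 1↦2, 2↦4}
R1: 2 valid matches — {0↦1, 1↦5, 2↦3}, {0↦4, 1↦5, 2↦3}
R2: no valid match — LHS pattern not found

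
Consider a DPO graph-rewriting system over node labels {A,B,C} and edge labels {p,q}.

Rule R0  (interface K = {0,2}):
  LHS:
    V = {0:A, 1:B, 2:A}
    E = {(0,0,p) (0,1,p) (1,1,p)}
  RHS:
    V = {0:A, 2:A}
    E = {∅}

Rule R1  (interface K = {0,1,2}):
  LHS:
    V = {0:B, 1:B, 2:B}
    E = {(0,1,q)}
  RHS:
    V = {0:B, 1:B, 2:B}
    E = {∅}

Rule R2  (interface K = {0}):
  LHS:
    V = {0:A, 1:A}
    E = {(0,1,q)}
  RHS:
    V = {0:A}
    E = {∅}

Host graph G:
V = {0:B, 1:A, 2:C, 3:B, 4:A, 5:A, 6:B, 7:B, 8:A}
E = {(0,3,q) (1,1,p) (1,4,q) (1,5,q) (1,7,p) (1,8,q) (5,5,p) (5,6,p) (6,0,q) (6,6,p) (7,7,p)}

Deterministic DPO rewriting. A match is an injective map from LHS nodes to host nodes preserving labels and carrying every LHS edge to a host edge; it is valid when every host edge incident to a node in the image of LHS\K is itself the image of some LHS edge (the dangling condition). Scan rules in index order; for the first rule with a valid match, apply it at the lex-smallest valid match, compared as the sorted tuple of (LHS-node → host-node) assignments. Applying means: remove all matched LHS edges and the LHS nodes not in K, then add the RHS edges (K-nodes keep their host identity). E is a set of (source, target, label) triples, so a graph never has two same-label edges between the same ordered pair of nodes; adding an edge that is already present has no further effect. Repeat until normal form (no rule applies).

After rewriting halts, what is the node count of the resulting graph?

start.  V:9 E:11  edges: 0-q->3 1-p->1 1-q->4 1-q->5 1-p->7 1-q->8 5-p->5 5-p->6 6-q->0 6-p->6 7-p->7
1. fire R0 via {0↦1, 1↦7, 2↦4}  →  V:8 E:8  edges: 0-q->3 1-q->4 1-q->5 1-q->8 5-p->5 5-p->6 6-q->0 6-p->6
2. fire R1 via {0↦0, 1↦3, 2↦6}  →  V:8 E:7  edges: 1-q->4 1-q->5 1-q->8 5-p->5 5-p->6 6-q->0 6-p->6
3. fire R1 via {0↦6, 1↦0, 2↦3}  →  V:8 E:6  edges: 1-q->4 1-q->5 1-q->8 5-p->5 5-p->6 6-p->6
4. fire R0 via {0↦5, 1↦6, 2↦1}  →  V:7 E:3  edges: 1-q->4 1-q->5 1-q->8
5. fire R2 via {0↦1, 1↦4}  →  V:6 E:2  edges: 1-q->5 1-q->8
6. fire R2 via {0↦1, 1↦5}  →  V:5 E:1  edges: 1-q->8
7. fire R2 via {0↦1, 1↦8}  →  V:4 E:0  edges: ∅
halt: no rule applies after step 7
NF nodes: {0:B, 1:A, 2:C, 3:B}

Answer: 4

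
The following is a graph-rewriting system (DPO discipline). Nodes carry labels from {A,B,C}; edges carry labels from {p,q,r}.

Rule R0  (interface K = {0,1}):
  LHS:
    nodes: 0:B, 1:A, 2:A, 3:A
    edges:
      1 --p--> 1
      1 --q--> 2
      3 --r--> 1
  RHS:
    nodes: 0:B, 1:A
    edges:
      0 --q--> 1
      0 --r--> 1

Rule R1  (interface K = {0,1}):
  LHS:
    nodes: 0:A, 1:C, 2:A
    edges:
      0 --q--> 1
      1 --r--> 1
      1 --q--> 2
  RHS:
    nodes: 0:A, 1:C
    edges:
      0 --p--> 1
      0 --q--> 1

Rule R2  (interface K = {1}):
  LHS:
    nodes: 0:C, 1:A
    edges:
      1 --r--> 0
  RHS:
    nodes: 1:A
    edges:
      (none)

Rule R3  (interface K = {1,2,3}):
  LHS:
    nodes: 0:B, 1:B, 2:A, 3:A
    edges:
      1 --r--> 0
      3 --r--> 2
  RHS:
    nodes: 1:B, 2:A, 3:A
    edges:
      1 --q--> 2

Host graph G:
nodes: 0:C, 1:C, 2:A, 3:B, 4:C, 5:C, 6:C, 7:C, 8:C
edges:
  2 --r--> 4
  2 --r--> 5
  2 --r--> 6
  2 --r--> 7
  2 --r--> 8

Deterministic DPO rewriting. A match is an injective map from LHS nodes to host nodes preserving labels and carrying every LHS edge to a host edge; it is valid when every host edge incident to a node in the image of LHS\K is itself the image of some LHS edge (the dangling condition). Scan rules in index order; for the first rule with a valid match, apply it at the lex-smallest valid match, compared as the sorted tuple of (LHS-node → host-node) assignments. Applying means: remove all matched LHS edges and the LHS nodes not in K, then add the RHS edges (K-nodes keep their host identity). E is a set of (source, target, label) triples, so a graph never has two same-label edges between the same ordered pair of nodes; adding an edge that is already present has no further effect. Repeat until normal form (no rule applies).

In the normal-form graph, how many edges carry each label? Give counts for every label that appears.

[0] host  ⇒  9 nodes, 5 edges  {2-r->4 2-r->5 2-r->6 2-r->7 2-r->8}
[1] R2 @ {0↦4, 1↦2}  ⇒  8 nodes, 4 edges  {2-r->5 2-r->6 2-r->7 2-r->8}
[2] R2 @ {0↦5, 1↦2}  ⇒  7 nodes, 3 edges  {2-r->6 2-r->7 2-r->8}
[3] R2 @ {0↦6, 1↦2}  ⇒  6 nodes, 2 edges  {2-r->7 2-r->8}
[4] R2 @ {0↦7, 1↦2}  ⇒  5 nodes, 1 edges  {2-r->8}
[5] R2 @ {0↦8, 1↦2}  ⇒  4 nodes, 0 edges  {∅}
halt: no rule applies after step 5
NF edges: []

Answer: (no edges)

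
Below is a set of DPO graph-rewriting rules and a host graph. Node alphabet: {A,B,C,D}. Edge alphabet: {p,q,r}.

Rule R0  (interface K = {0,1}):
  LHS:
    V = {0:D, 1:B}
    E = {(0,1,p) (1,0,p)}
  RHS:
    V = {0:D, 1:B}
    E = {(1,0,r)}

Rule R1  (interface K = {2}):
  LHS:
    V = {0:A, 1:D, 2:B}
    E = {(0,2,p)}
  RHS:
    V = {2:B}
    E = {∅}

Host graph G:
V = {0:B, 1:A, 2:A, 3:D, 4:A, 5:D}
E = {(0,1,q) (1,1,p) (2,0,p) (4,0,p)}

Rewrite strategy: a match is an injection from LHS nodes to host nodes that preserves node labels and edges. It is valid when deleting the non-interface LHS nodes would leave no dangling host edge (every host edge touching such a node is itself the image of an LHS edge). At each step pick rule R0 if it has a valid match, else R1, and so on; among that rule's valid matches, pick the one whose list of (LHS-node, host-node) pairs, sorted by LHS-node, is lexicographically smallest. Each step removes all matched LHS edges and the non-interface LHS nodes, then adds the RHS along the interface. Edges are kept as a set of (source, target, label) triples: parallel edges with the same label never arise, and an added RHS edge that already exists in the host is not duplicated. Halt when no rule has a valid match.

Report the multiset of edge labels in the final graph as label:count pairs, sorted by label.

Answer: p:1 q:1

Rewrite trace:
initial: |V|=6 |E|=4  E = 0-q->1 1-p->1 2-p->0 4-p->0
step 1: apply R1 at {0↦2, 1↦3, 2↦0}  → |V|=4 |E|=3  E = 0-q->1 1-p->1 4-p->0
step 2: apply R1 at {0↦4, 1↦5, 2↦0}  → |V|=2 |E|=2  E = 0-q->1 1-p->1
halt: no rule applies after step 2
NF edges: [(0, 1, 'q'), (1, 1, 'p')]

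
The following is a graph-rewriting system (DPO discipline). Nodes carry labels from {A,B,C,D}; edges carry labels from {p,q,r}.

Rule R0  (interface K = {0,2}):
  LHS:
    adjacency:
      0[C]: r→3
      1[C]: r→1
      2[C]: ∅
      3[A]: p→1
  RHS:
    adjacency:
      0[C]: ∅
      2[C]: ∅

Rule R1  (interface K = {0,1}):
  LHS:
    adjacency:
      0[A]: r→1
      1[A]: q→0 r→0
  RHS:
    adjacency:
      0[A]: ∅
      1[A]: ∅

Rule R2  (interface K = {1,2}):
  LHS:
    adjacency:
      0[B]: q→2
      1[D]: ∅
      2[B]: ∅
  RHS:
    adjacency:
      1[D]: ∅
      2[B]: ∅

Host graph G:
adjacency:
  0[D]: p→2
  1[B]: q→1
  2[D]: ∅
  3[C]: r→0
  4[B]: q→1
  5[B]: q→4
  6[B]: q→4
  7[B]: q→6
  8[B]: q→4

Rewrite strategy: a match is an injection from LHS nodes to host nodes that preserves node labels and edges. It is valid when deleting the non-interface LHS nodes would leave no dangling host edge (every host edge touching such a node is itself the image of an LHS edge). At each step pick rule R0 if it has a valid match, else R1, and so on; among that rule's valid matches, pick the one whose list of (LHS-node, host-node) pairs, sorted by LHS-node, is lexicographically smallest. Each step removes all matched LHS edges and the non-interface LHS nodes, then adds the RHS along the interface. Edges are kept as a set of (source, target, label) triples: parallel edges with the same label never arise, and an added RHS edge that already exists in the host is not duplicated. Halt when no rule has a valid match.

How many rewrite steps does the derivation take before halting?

Answer: 5

Steps:
initial: |V|=9 |E|=8  E = 0-p->2 1-q->1 3-r->0 4-q->1 5-q->4 6-q->4 7-q->6 8-q->4
step 1: apply R2 at {0↦5, 1↦0, 2↦4}  → |V|=8 |E|=7  E = 0-p->2 1-q->1 3-r->0 4-q->1 6-q->4 7-q->6 8-q->4
step 2: apply R2 at {0↦7, 1↦0, 2↦6}  → |V|=7 |E|=6  E = 0-p->2 1-q->1 3-r->0 4-q->1 6-q->4 8-q->4
step 3: apply R2 at {0↦6, 1↦0, 2↦4}  → |V|=6 |E|=5  E = 0-p->2 1-q->1 3-r->0 4-q->1 8-q->4
step 4: apply R2 at {0↦8, 1↦0, 2↦4}  → |V|=5 |E|=4  E = 0-p->2 1-q->1 3-r->0 4-q->1
step 5: apply R2 at {0↦4, 1↦0, 2↦1}  → |V|=4 |E|=3  E = 0-p->2 1-q->1 3-r->0
final graph: no rule applies after step 5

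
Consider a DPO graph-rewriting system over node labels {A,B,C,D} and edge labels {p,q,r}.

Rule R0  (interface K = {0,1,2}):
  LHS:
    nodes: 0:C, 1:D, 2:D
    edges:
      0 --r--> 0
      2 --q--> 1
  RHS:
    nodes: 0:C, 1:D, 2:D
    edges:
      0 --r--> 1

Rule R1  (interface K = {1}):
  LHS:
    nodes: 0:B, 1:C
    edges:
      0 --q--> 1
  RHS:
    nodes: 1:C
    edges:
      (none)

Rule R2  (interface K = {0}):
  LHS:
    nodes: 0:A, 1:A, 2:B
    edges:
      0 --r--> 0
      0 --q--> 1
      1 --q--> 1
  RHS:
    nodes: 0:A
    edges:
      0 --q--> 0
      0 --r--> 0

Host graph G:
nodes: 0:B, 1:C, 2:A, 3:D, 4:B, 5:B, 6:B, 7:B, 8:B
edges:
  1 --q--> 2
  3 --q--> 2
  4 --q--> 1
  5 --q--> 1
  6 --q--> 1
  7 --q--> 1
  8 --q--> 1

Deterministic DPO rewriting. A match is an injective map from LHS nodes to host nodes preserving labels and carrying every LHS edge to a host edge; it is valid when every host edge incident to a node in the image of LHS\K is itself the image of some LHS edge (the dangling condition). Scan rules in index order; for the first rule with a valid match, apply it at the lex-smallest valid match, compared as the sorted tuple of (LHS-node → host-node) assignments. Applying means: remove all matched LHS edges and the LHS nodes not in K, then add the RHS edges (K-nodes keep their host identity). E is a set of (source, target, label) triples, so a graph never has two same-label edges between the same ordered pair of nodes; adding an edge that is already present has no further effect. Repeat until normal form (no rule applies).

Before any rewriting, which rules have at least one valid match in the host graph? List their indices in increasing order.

R0: no valid match — LHS pattern not found
R1: 5 valid matches — {0↦4, 1↦1}, {0↦5, 1↦1}, {0↦6, 1↦1} (+2 more)
R2: no valid match — LHS pattern not found

Answer: [R1]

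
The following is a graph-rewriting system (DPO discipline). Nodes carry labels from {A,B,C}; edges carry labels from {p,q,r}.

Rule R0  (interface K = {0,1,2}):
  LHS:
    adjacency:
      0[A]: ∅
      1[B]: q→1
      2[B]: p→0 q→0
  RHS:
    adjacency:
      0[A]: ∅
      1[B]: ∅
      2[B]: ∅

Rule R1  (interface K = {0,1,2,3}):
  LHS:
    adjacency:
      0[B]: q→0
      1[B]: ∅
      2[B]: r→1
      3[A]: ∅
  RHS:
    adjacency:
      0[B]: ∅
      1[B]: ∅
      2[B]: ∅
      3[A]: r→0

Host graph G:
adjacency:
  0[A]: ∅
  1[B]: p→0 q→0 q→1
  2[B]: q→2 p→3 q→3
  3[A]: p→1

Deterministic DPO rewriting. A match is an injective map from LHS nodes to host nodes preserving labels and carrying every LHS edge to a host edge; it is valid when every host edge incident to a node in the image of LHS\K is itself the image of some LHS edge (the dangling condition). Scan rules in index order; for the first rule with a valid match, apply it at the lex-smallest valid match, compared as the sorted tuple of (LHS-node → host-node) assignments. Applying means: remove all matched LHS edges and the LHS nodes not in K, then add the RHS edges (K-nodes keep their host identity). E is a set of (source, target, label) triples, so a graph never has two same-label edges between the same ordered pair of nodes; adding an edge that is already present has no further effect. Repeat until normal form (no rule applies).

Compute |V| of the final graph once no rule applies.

initial: |V|=4 |E|=7  E = 1-p->0 1-q->0 1-q->1 2-q->2 2-p->3 2-q->3 3-p->1
step 1: apply R0 at {0↦0, 1↦2, 2↦1}  → |V|=4 |E|=4  E = 1-q->1 2-p->3 2-q->3 3-p->1
step 2: apply R0 at {0↦3, 1↦1, 2↦2}  → |V|=4 |E|=1  E = 3-p->1
normal form: no rule applies after step 2
NF nodes: {0:A, 1:B, 2:B, 3:A}

Answer: 4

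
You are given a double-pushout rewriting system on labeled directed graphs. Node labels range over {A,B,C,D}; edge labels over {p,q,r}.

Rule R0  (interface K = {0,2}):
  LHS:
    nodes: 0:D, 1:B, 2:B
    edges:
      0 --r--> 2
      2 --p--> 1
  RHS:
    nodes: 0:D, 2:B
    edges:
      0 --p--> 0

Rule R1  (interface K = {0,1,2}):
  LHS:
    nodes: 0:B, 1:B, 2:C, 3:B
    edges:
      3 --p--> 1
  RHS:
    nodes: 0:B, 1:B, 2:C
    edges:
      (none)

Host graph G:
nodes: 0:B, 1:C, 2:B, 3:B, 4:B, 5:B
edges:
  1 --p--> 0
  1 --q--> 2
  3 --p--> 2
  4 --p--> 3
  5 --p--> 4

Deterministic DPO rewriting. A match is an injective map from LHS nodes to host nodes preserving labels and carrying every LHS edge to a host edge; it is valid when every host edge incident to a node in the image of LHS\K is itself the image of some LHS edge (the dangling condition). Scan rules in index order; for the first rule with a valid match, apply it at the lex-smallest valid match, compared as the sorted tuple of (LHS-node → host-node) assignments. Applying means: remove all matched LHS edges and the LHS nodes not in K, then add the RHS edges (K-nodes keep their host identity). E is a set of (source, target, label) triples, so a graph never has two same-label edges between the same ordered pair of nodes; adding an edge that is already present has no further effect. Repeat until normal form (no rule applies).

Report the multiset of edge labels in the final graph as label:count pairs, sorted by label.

[0] host  ⇒  6 nodes, 5 edges  {1-p->0 1-q->2 3-p->2 4-p->3 5-p->4}
[1] R1 @ {0↦0, 1↦4, 2↦1, 3↦5}  ⇒  5 nodes, 4 edges  {1-p->0 1-q->2 3-p->2 4-p->3}
[2] R1 @ {0↦0, 1↦3, 2↦1, 3↦4}  ⇒  4 nodes, 3 edges  {1-p->0 1-q->2 3-p->2}
[3] R1 @ {0↦0, 1↦2, 2↦1, 3↦3}  ⇒  3 nodes, 2 edges  {1-p->0 1-q->2}
final graph: no rule applies after step 3
NF edges: [(1, 0, 'p'), (1, 2, 'q')]

Answer: p:1 q:1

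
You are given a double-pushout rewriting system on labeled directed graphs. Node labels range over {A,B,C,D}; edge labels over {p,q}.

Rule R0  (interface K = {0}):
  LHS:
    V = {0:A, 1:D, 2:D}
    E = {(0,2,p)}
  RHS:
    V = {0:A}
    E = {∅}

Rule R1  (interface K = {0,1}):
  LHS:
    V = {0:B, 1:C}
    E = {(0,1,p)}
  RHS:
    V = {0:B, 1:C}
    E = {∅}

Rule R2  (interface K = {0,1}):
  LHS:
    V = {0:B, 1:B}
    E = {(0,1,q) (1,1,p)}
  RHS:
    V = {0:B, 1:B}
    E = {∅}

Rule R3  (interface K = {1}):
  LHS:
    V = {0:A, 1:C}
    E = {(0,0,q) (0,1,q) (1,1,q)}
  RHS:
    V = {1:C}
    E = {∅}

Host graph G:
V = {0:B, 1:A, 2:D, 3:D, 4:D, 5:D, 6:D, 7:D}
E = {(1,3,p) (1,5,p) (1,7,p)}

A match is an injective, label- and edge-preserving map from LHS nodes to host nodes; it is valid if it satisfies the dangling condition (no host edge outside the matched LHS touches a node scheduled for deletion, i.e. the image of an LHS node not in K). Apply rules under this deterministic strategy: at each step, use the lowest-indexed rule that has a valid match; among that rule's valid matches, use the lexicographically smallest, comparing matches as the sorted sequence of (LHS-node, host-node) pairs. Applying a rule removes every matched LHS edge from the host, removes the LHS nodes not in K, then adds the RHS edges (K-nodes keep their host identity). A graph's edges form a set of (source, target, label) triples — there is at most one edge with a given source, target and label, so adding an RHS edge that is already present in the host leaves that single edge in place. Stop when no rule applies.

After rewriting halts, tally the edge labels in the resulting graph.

initial: |V|=8 |E|=3  E = 1-p->3 1-p->5 1-p->7
step 1: apply R0 at {0↦1, 1↦2, 2↦3}  → |V|=6 |E|=2  E = 1-p->5 1-p->7
step 2: apply R0 at {0↦1, 1↦4, 2↦5}  → |V|=4 |E|=1  E = 1-p->7
step 3: apply R0 at {0↦1, 1↦6, 2↦7}  → |V|=2 |E|=0  E = ∅
halt: no rule applies after step 3
NF edges: []

Answer: (no edges)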